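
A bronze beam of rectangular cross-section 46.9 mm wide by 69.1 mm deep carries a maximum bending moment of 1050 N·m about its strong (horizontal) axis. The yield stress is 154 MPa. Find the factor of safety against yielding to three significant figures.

Section modulus S = bh²/6 = 46.9×69.1²/6 = 37320 mm³.
σ = M/S = 1050000/37320 = 28.13 MPa.
n = 154/28.13 = 5.474.

n = 5.47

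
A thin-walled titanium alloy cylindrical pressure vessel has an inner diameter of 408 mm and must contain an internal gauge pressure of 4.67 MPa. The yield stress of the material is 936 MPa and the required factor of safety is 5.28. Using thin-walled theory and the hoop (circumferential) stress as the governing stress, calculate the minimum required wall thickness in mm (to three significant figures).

t = 5.37 mm

σ_allow = 936/5.28 = 177.3 MPa.
Hoop stress σ_h = pD/(2t), so t = pD/(2σ_allow) = 4.67×408/(2×177.3) = 5.374 mm.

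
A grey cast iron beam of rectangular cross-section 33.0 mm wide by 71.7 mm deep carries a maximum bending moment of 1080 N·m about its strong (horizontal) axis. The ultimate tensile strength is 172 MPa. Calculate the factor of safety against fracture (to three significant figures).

n = 4.50

Section modulus S = bh²/6 = 33.0×71.7²/6 = 28270 mm³.
σ = M/S = 1080000/28270 = 38.20 MPa.
n = 172/38.20 = 4.503.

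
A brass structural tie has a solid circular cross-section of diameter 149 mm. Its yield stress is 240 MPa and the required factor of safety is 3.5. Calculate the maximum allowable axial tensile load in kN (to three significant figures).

σ_allow = 240/3.5 = 68.57 MPa.
A = πd²/4 = π×149²/4 = 17440 mm².
F_allow = σ_allow × A = 68.57×17440 = 1.196×10^6 N.

F_allow = 1200 kN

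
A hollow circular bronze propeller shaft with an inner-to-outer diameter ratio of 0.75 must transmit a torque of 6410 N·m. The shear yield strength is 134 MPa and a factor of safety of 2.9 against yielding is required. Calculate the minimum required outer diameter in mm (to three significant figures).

d_o = 101 mm

τ_allow = 134/2.9 = 46.21 MPa.
For a hollow shaft τ = 16T/[πd_o³(1−k⁴)] with k = 0.75, so 1−k⁴ = 0.6836.
d_o³ = 16T/[π τ_allow (1−k⁴)] = 16×6410000/(π×46.21×0.6836) = 1.034×10^6 mm³.
d_o = 101.1 mm.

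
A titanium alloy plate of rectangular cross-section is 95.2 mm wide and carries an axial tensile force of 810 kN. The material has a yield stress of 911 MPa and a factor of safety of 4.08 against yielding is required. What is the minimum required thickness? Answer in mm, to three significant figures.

σ_allow = 911/4.08 = 223.3 MPa.
Required area A = F/σ_allow = 810000/223.3 = 3628 mm².
t = A/w = 3628/95.2 = 38.11 mm.

t = 38.1 mm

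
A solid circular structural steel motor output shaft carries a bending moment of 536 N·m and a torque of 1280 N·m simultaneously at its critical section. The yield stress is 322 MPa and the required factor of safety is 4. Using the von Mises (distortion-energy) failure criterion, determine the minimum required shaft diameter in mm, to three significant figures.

σ_allow = σ_y/n = 322/4 = 80.50 MPa.
For a solid shaft σ_b = 32M/(πd³) and τ = 16T/(πd³), so the von Mises stress is σ' = (16/πd³)·√(4M²+3T²).
√(4M²+3T²) = √(4×(536000)² + 3×(1.280×10^6)²) = 2.463×10^6 N·mm.
d³ = 16×2.463×10^6/(π×80.50) = 155800 mm³.
d = 53.81 mm.

d = 53.8 mm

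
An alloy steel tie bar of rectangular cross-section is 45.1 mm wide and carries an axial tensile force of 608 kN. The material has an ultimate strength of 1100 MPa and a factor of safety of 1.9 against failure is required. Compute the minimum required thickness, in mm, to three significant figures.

t = 23.3 mm

σ_allow = 1100/1.9 = 578.9 MPa.
Required area A = F/σ_allow = 608000/578.9 = 1050 mm².
t = A/w = 1050/45.1 = 23.29 mm.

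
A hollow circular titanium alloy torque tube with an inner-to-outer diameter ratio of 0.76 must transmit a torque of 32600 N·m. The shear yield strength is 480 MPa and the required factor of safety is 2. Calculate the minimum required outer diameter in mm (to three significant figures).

d_o = 101 mm

τ_allow = 480/2 = 240.0 MPa.
For a hollow shaft τ = 16T/[πd_o³(1−k⁴)] with k = 0.76, so 1−k⁴ = 0.6664.
d_o³ = 16T/[π τ_allow (1−k⁴)] = 16×3.2600×10^7/(π×240.0×0.6664) = 1.038×10^6 mm³.
d_o = 101.3 mm.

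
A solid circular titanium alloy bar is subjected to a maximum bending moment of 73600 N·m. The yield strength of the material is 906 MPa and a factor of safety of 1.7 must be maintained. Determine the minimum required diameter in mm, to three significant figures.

d = 112 mm

σ_allow = 906/1.7 = 532.9 MPa.
For a solid circular section σ = 32M/(πd³), so d³ = 32M/(π σ_allow) = 32×7.3600×10^7/(π×532.9) = 1.407×10^6 mm³.
d = 112.0 mm.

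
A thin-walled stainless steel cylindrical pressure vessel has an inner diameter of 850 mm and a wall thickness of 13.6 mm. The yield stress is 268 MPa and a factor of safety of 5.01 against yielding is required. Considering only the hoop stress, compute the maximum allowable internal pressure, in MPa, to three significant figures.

p_allow = 1.71 MPa

σ_allow = 268/5.01 = 53.49 MPa.
σ_h = pD/(2t) → p_allow = 2σ_allow t/D = 2×53.49×13.6/850 = 1.712 MPa.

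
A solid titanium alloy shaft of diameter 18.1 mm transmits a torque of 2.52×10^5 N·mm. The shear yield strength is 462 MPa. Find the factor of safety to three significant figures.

n = 2.13

τ = 16T/(πd³) = 16×252000/(π×18.1³) = 216.4 MPa.
n = τ_limit/τ = 462/216.4 = 2.135.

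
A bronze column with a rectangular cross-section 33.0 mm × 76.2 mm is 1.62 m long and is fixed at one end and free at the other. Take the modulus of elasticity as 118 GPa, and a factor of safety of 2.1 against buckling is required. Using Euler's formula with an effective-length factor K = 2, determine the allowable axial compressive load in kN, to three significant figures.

P_allow = 12.1 kN

Buckling occurs about the weak axis: I_min = h·b³/12 = 76.2×33.0³/12 = 228200 mm⁴ (b = 33.0 mm is the smaller dimension).
Effective length L_e = KL = 2×1.62 m = 3240 mm.
Euler critical load P_cr = π²EI/L_e² = π²×118000×228200/3240² = 25320 N.
P_allow = P_cr/n = 25320/2.1 = 12060 N.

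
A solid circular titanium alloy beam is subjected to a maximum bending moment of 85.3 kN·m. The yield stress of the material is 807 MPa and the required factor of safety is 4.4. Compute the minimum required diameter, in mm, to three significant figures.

d = 168 mm

σ_allow = 807/4.4 = 183.4 MPa.
For a solid circular section σ = 32M/(πd³), so d³ = 32M/(π σ_allow) = 32×8.5300×10^7/(π×183.4) = 4.737×10^6 mm³.
d = 167.9 mm.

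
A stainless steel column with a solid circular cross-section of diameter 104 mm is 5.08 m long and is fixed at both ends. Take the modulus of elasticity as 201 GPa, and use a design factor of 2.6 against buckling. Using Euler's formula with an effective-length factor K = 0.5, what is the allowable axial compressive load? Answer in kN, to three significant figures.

I = πd⁴/64 = π×104⁴/64 = 5.743×10^6 mm⁴.
Effective length L_e = KL = 0.5×5.08 m = 2540 mm.
Euler critical load P_cr = π²EI/L_e² = π²×201000×5.743×10^6/2540² = 1.766×10^6 N.
P_allow = P_cr/n = 1.766×10^6/2.6 = 679100 N.

P_allow = 679 kN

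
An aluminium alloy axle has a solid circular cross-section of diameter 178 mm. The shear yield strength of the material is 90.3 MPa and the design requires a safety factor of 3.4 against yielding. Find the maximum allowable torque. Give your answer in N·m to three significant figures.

T_allow = 29400 N·m

τ_allow = 90.3/3.4 = 26.56 MPa.
For a solid shaft T_allow = τ_allow·πd³/16; πd³/16 = π×178³/16 = 1.107×10^6 mm³.
T_allow = 26.56×1.107×10^6 = 2.941×10^7 N·mm = 29410 N·m.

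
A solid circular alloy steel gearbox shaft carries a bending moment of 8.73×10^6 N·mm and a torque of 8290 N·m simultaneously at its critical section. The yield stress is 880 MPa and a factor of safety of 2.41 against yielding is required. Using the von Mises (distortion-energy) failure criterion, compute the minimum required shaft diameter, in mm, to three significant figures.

σ_allow = σ_y/n = 880/2.41 = 365.1 MPa.
For a solid shaft σ_b = 32M/(πd³) and τ = 16T/(πd³), so the von Mises stress is σ' = (16/πd³)·√(4M²+3T²).
√(4M²+3T²) = √(4×(8.730×10^6)² + 3×(8.290×10^6)²) = 2.261×10^7 N·mm.
d³ = 16×2.261×10^7/(π×365.1) = 315300 mm³.
d = 68.06 mm.

d = 68.1 mm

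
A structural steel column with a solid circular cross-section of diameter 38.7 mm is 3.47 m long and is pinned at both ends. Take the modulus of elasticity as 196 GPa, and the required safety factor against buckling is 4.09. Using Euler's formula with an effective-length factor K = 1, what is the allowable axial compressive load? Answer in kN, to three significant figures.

P_allow = 4.33 kN

I = πd⁴/64 = π×38.7⁴/64 = 110100 mm⁴.
Effective length L_e = KL = 1×3.47 m = 3470 mm.
Euler critical load P_cr = π²EI/L_e² = π²×196000×110100/3470² = 17690 N.
P_allow = P_cr/n = 17690/4.09 = 4325 N.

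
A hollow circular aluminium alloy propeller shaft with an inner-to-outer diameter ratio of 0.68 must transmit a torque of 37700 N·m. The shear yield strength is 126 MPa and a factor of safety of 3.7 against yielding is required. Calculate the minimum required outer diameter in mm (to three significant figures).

d_o = 193 mm

τ_allow = 126/3.7 = 34.05 MPa.
For a hollow shaft τ = 16T/[πd_o³(1−k⁴)] with k = 0.68, so 1−k⁴ = 0.7862.
d_o³ = 16T/[π τ_allow (1−k⁴)] = 16×3.7700×10^7/(π×34.05×0.7862) = 7.172×10^6 mm³.
d_o = 192.8 mm.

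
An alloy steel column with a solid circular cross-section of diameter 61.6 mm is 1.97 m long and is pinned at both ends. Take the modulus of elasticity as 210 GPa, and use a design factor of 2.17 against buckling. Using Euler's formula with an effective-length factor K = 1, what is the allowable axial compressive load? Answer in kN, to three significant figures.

P_allow = 174 kN

I = πd⁴/64 = π×61.6⁴/64 = 706800 mm⁴.
Effective length L_e = KL = 1×1.97 m = 1970 mm.
Euler critical load P_cr = π²EI/L_e² = π²×210000×706800/1970² = 377500 N.
P_allow = P_cr/n = 377500/2.17 = 173900 N.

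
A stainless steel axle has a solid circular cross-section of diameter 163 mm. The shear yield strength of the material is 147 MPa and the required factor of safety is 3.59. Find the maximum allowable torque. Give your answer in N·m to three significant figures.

τ_allow = 147/3.59 = 40.95 MPa.
For a solid shaft T_allow = τ_allow·πd³/16; πd³/16 = π×163³/16 = 850300 mm³.
T_allow = 40.95×850300 = 3.482×10^7 N·mm = 34820 N·m.

T_allow = 34800 N·m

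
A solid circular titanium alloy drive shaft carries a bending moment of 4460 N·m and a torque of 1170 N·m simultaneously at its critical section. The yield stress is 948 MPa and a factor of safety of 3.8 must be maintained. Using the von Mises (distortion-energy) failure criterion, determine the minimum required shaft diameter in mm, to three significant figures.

σ_allow = σ_y/n = 948/3.8 = 249.5 MPa.
For a solid shaft σ_b = 32M/(πd³) and τ = 16T/(πd³), so the von Mises stress is σ' = (16/πd³)·√(4M²+3T²).
√(4M²+3T²) = √(4×(4.460×10^6)² + 3×(1.170×10^6)²) = 9.147×10^6 N·mm.
d³ = 16×9.147×10^6/(π×249.5) = 186700 mm³.
d = 57.16 mm.

d = 57.2 mm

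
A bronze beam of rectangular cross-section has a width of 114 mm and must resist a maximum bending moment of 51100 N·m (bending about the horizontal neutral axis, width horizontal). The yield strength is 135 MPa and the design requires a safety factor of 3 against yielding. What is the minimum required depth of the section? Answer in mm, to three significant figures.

h = 244 mm

σ_allow = 135/3 = 45.00 MPa.
For a rectangular section σ = 6M/(bh²), so h² = 6M/(b σ_allow) = 6×5.1100×10^7/(114×45.00) = 59770 mm².
h = 244.5 mm.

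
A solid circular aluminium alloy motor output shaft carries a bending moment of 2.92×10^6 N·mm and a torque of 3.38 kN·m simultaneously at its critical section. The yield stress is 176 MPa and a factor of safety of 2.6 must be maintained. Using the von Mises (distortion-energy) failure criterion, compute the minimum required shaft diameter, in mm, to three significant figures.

σ_allow = σ_y/n = 176/2.6 = 67.69 MPa.
For a solid shaft σ_b = 32M/(πd³) and τ = 16T/(πd³), so the von Mises stress is σ' = (16/πd³)·√(4M²+3T²).
√(4M²+3T²) = √(4×(2.920×10^6)² + 3×(3.380×10^6)²) = 8.269×10^6 N·mm.
d³ = 16×8.269×10^6/(π×67.69) = 622100 mm³.
d = 85.37 mm.

d = 85.4 mm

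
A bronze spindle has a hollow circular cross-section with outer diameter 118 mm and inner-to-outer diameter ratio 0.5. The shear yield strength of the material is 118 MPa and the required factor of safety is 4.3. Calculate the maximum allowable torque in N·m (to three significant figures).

T_allow = 8300 N·m

τ_allow = 118/4.3 = 27.44 MPa.
For a hollow shaft T_allow = τ_allow·πd_o³(1−k⁴)/16 with 1−k⁴ = 0.9375, so πd_o³(1−k⁴)/16 = 302400 mm³.
T_allow = 27.44×302400 = 8.300×10^6 N·mm = 8300 N·m.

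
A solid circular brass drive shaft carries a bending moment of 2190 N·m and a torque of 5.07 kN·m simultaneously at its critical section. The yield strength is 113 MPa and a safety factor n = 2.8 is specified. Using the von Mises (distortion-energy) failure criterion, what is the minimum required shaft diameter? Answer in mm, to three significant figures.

d = 107 mm

σ_allow = σ_y/n = 113/2.8 = 40.36 MPa.
For a solid shaft σ_b = 32M/(πd³) and τ = 16T/(πd³), so the von Mises stress is σ' = (16/πd³)·√(4M²+3T²).
√(4M²+3T²) = √(4×(2.190×10^6)² + 3×(5.070×10^6)²) = 9.813×10^6 N·mm.
d³ = 16×9.813×10^6/(π×40.36) = 1.238×10^6 mm³.
d = 107.4 mm.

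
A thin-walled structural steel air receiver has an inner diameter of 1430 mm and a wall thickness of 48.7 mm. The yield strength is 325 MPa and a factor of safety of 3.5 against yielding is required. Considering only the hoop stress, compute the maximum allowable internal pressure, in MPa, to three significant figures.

p_allow = 6.32 MPa

σ_allow = 325/3.5 = 92.86 MPa.
σ_h = pD/(2t) → p_allow = 2σ_allow t/D = 2×92.86×48.7/1430 = 6.325 MPa.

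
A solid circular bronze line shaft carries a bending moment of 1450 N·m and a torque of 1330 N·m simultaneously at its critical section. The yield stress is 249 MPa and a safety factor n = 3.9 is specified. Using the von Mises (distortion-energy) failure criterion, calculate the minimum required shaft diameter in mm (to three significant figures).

d = 66.6 mm

σ_allow = σ_y/n = 249/3.9 = 63.85 MPa.
For a solid shaft σ_b = 32M/(πd³) and τ = 16T/(πd³), so the von Mises stress is σ' = (16/πd³)·√(4M²+3T²).
√(4M²+3T²) = √(4×(1.450×10^6)² + 3×(1.330×10^6)²) = 3.704×10^6 N·mm.
d³ = 16×3.704×10^6/(π×63.85) = 295400 mm³.
d = 66.60 mm.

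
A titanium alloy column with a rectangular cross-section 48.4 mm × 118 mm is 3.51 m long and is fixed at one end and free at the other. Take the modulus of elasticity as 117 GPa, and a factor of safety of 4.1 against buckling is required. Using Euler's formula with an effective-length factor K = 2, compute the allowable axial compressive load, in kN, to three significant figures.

P_allow = 6.37 kN

Buckling occurs about the weak axis: I_min = h·b³/12 = 118×48.4³/12 = 1.115×10^6 mm⁴ (b = 48.4 mm is the smaller dimension).
Effective length L_e = KL = 2×3.51 m = 7020 mm.
Euler critical load P_cr = π²EI/L_e² = π²×117000×1.115×10^6/7020² = 26120 N.
P_allow = P_cr/n = 26120/4.1 = 6372 N.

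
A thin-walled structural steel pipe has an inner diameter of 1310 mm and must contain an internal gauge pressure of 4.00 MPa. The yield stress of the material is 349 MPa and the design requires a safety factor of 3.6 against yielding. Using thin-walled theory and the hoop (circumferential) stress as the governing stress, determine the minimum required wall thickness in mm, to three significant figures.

t = 27.0 mm

σ_allow = 349/3.6 = 96.94 MPa.
Hoop stress σ_h = pD/(2t), so t = pD/(2σ_allow) = 4.00×1310/(2×96.94) = 27.03 mm.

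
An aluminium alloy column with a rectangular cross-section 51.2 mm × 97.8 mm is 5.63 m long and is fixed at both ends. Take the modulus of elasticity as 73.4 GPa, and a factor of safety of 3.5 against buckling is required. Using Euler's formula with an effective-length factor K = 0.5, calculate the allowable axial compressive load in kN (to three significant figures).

P_allow = 28.6 kN

Buckling occurs about the weak axis: I_min = h·b³/12 = 97.8×51.2³/12 = 1.094×10^6 mm⁴ (b = 51.2 mm is the smaller dimension).
Effective length L_e = KL = 0.5×5.63 m = 2815 mm.
Euler critical load P_cr = π²EI/L_e² = π²×73400×1.094×10^6/2815² = 100000 N.
P_allow = P_cr/n = 100000/3.5 = 28570 N.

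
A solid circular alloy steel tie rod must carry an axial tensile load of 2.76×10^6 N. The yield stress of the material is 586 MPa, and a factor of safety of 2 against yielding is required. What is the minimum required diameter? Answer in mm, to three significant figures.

Allowable stress σ_allow = 586/2 = 293.0 MPa.
Required area A = F/σ_allow = 2760000/293.0 = 9420 mm².
A = πd²/4 → d = √(4A/π) = 109.5 mm.

d = 110 mm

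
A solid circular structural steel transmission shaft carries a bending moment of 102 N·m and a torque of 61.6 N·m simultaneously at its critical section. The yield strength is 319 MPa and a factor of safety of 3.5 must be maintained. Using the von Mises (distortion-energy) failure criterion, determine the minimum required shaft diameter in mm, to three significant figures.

σ_allow = σ_y/n = 319/3.5 = 91.14 MPa.
For a solid shaft σ_b = 32M/(πd³) and τ = 16T/(πd³), so the von Mises stress is σ' = (16/πd³)·√(4M²+3T²).
√(4M²+3T²) = √(4×(102000)² + 3×(61600)²) = 230200 N·mm.
d³ = 16×230200/(π×91.14) = 12860 mm³.
d = 23.43 mm.

d = 23.4 mm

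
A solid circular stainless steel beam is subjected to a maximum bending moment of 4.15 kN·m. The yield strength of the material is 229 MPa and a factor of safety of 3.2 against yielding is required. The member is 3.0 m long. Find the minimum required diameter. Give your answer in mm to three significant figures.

d = 83.9 mm

σ_allow = 229/3.2 = 71.56 MPa.
For a solid circular section σ = 32M/(πd³), so d³ = 32M/(π σ_allow) = 32×4150000/(π×71.56) = 590700 mm³.
d = 83.90 mm.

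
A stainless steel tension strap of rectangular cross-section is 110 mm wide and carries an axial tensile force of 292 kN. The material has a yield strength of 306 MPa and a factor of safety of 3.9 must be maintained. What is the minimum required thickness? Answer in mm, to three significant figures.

σ_allow = 306/3.9 = 78.46 MPa.
Required area A = F/σ_allow = 292000/78.46 = 3722 mm².
t = A/w = 3722/110 = 33.83 mm.

t = 33.8 mm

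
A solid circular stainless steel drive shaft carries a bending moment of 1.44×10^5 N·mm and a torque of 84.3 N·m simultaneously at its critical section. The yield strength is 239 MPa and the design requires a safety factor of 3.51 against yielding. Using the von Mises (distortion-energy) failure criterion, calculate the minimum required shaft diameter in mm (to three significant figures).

d = 28.9 mm

σ_allow = σ_y/n = 239/3.51 = 68.09 MPa.
For a solid shaft σ_b = 32M/(πd³) and τ = 16T/(πd³), so the von Mises stress is σ' = (16/πd³)·√(4M²+3T²).
√(4M²+3T²) = √(4×(144000)² + 3×(84300)²) = 322900 N·mm.
d³ = 16×322900/(π×68.09) = 24150 mm³.
d = 28.91 mm.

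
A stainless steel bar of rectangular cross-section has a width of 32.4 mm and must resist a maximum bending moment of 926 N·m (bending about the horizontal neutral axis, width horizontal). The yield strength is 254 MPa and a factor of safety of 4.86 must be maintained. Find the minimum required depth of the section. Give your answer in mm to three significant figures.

σ_allow = 254/4.86 = 52.26 MPa.
For a rectangular section σ = 6M/(bh²), so h² = 6M/(b σ_allow) = 6×926000/(32.4×52.26) = 3281 mm².
h = 57.28 mm.

h = 57.3 mm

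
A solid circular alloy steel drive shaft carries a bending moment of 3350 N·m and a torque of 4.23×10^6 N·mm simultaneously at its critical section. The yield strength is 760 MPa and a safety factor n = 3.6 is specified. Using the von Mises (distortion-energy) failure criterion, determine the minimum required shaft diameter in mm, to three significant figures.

d = 62.1 mm

σ_allow = σ_y/n = 760/3.6 = 211.1 MPa.
For a solid shaft σ_b = 32M/(πd³) and τ = 16T/(πd³), so the von Mises stress is σ' = (16/πd³)·√(4M²+3T²).
√(4M²+3T²) = √(4×(3.350×10^6)² + 3×(4.230×10^6)²) = 9.928×10^6 N·mm.
d³ = 16×9.928×10^6/(π×211.1) = 239500 mm³.
d = 62.10 mm.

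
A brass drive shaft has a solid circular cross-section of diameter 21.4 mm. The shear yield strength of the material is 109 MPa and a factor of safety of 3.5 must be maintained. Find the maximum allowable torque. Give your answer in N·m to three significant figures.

τ_allow = 109/3.5 = 31.14 MPa.
For a solid shaft T_allow = τ_allow·πd³/16; πd³/16 = π×21.4³/16 = 1924 mm³.
T_allow = 31.14×1924 = 59930 N·mm = 59.93 N·m.

T_allow = 59.9 N·m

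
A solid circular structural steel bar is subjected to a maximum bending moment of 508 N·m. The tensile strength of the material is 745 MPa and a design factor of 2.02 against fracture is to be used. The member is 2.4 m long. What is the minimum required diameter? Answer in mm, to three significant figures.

d = 24.1 mm

σ_allow = 745/2.02 = 368.8 MPa.
For a solid circular section σ = 32M/(πd³), so d³ = 32M/(π σ_allow) = 32×508000/(π×368.8) = 14030 mm³.
d = 24.12 mm.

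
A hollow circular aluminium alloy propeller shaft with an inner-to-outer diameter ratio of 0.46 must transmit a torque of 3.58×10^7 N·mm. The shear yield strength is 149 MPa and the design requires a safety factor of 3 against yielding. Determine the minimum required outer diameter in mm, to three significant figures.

τ_allow = 149/3 = 49.67 MPa.
For a hollow shaft τ = 16T/[πd_o³(1−k⁴)] with k = 0.46, so 1−k⁴ = 0.9552.
d_o³ = 16T/[π τ_allow (1−k⁴)] = 16×3.5800×10^7/(π×49.67×0.9552) = 3.843×10^6 mm³.
d_o = 156.6 mm.

d_o = 157 mm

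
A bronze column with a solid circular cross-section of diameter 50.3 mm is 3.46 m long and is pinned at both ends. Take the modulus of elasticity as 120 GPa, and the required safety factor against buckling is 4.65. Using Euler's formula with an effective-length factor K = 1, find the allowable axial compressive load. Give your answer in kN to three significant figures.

P_allow = 6.69 kN

I = πd⁴/64 = π×50.3⁴/64 = 314200 mm⁴.
Effective length L_e = KL = 1×3.46 m = 3460 mm.
Euler critical load P_cr = π²EI/L_e² = π²×120000×314200/3460² = 31090 N.
P_allow = P_cr/n = 31090/4.65 = 6685 N.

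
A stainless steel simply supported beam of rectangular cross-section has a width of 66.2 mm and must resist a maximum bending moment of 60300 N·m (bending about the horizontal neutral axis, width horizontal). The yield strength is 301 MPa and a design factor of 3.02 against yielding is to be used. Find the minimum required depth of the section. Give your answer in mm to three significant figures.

σ_allow = 301/3.02 = 99.67 MPa.
For a rectangular section σ = 6M/(bh²), so h² = 6M/(b σ_allow) = 6×6.0300×10^7/(66.2×99.67) = 54830 mm².
h = 234.2 mm.

h = 234 mm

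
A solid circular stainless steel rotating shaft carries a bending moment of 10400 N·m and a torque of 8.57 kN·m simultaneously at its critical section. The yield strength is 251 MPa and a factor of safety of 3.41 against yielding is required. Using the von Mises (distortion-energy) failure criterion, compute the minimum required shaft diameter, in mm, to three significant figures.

σ_allow = σ_y/n = 251/3.41 = 73.61 MPa.
For a solid shaft σ_b = 32M/(πd³) and τ = 16T/(πd³), so the von Mises stress is σ' = (16/πd³)·√(4M²+3T²).
√(4M²+3T²) = √(4×(1.040×10^7)² + 3×(8.570×10^6)²) = 2.555×10^7 N·mm.
d³ = 16×2.555×10^7/(π×73.61) = 1.768×10^6 mm³.
d = 120.9 mm.

d = 121 mm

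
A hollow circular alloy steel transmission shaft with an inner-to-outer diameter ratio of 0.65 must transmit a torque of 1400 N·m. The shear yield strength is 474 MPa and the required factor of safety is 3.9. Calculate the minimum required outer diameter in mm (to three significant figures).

d_o = 41.5 mm

τ_allow = 474/3.9 = 121.5 MPa.
For a hollow shaft τ = 16T/[πd_o³(1−k⁴)] with k = 0.65, so 1−k⁴ = 0.8215.
d_o³ = 16T/[π τ_allow (1−k⁴)] = 16×1400000/(π×121.5×0.8215) = 71410 mm³.
d_o = 41.49 mm.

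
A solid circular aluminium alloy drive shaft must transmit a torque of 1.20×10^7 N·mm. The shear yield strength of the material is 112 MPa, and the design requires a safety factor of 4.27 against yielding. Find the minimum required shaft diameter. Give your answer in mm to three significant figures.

d = 133 mm

Allowable shear stress τ_allow = 112/4.27 = 26.23 MPa.
For a solid shaft τ = 16T/(πd³), so d³ = 16T/(π τ_allow) = 16×1.2000×10^7/(π×26.23) = 2.330×10^6 mm³.
d = (2.330×10^6)^(1/3) = 132.6 mm.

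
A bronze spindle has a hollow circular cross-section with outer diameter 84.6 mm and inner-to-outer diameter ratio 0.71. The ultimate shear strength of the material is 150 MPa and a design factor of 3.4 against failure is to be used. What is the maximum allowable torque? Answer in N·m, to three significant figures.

τ_allow = 150/3.4 = 44.12 MPa.
For a hollow shaft T_allow = τ_allow·πd_o³(1−k⁴)/16 with 1−k⁴ = 0.7459, so πd_o³(1−k⁴)/16 = 88680 mm³.
T_allow = 44.12×88680 = 3.912×10^6 N·mm = 3912 N·m.

T_allow = 3910 N·m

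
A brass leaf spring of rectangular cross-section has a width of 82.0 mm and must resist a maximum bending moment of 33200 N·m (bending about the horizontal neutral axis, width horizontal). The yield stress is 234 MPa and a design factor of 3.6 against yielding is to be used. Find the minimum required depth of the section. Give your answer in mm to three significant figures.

σ_allow = 234/3.6 = 65.00 MPa.
For a rectangular section σ = 6M/(bh²), so h² = 6M/(b σ_allow) = 6×3.3200×10^7/(82.0×65.00) = 37370 mm².
h = 193.3 mm.

h = 193 mm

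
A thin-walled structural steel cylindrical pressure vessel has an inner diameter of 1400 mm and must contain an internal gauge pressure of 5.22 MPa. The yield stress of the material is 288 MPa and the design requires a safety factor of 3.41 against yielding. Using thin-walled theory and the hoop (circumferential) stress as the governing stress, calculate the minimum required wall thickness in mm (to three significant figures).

σ_allow = 288/3.41 = 84.46 MPa.
Hoop stress σ_h = pD/(2t), so t = pD/(2σ_allow) = 5.22×1400/(2×84.46) = 43.26 mm.

t = 43.3 mm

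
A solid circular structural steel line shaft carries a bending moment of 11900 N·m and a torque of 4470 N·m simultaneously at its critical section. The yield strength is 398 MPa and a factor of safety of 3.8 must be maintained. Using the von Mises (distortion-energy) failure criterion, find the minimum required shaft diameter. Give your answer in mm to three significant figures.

σ_allow = σ_y/n = 398/3.8 = 104.7 MPa.
For a solid shaft σ_b = 32M/(πd³) and τ = 16T/(πd³), so the von Mises stress is σ' = (16/πd³)·√(4M²+3T²).
√(4M²+3T²) = √(4×(1.190×10^7)² + 3×(4.470×10^6)²) = 2.503×10^7 N·mm.
d³ = 16×2.503×10^7/(π×104.7) = 1.217×10^6 mm³.
d = 106.8 mm.

d = 107 mm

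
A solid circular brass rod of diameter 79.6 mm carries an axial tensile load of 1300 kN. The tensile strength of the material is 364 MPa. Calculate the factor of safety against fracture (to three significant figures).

n = 1.39

A = πd²/4 = 4976 mm².
σ = F/A = 1300000/4976 = 261.2 MPa.
n = 364/261.2 = 1.393.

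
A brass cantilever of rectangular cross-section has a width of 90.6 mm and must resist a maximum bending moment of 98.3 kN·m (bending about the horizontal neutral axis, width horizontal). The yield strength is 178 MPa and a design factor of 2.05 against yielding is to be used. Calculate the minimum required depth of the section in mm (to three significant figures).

σ_allow = 178/2.05 = 86.83 MPa.
For a rectangular section σ = 6M/(bh²), so h² = 6M/(b σ_allow) = 6×9.8300×10^7/(90.6×86.83) = 74970 mm².
h = 273.8 mm.

h = 274 mm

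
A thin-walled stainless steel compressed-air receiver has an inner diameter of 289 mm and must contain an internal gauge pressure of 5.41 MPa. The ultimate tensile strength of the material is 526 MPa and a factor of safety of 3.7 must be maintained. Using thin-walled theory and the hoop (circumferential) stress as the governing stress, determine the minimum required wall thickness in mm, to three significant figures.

t = 5.50 mm

σ_allow = 526/3.7 = 142.2 MPa.
Hoop stress σ_h = pD/(2t), so t = pD/(2σ_allow) = 5.41×289/(2×142.2) = 5.499 mm.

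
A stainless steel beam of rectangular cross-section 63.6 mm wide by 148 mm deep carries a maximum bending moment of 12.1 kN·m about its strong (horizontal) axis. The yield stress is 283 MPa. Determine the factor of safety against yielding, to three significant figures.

n = 5.43

Section modulus S = bh²/6 = 63.6×148²/6 = 232200 mm³.
σ = M/S = 1.2100×10^7/232200 = 52.11 MPa.
n = 283/52.11 = 5.430.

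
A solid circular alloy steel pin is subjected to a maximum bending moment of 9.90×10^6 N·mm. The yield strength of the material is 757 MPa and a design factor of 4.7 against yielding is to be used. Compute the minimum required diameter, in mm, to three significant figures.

d = 85.5 mm

σ_allow = 757/4.7 = 161.1 MPa.
For a solid circular section σ = 32M/(πd³), so d³ = 32M/(π σ_allow) = 32×9900000/(π×161.1) = 626100 mm³.
d = 85.55 mm.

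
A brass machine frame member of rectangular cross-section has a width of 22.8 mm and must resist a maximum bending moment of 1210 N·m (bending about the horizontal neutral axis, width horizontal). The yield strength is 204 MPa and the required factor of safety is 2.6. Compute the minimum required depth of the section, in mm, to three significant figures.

σ_allow = 204/2.6 = 78.46 MPa.
For a rectangular section σ = 6M/(bh²), so h² = 6M/(b σ_allow) = 6×1210000/(22.8×78.46) = 4058 mm².
h = 63.70 mm.

h = 63.7 mm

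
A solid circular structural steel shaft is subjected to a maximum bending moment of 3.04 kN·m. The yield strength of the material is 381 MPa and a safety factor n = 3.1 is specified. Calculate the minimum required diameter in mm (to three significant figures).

σ_allow = 381/3.1 = 122.9 MPa.
For a solid circular section σ = 32M/(πd³), so d³ = 32M/(π σ_allow) = 32×3040000/(π×122.9) = 251900 mm³.
d = 63.16 mm.

d = 63.2 mm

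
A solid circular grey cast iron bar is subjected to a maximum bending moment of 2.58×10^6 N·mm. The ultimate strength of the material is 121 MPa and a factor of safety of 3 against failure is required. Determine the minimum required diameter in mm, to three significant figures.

σ_allow = 121/3 = 40.33 MPa.
For a solid circular section σ = 32M/(πd³), so d³ = 32M/(π σ_allow) = 32×2580000/(π×40.33) = 651600 mm³.
d = 86.69 mm.

d = 86.7 mm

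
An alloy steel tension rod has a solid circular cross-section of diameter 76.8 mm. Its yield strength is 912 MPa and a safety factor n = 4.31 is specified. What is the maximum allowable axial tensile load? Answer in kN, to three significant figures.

σ_allow = 912/4.31 = 211.6 MPa.
A = πd²/4 = π×76.8²/4 = 4632 mm².
F_allow = σ_allow × A = 211.6×4632 = 980200 N.

F_allow = 980 kN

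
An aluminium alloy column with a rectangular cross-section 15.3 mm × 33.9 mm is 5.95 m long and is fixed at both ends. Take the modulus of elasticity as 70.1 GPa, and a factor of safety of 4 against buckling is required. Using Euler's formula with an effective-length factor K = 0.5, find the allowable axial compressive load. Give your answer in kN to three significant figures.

Buckling occurs about the weak axis: I_min = h·b³/12 = 33.9×15.3³/12 = 10120 mm⁴ (b = 15.3 mm is the smaller dimension).
Effective length L_e = KL = 0.5×5.95 m = 2975 mm.
Euler critical load P_cr = π²EI/L_e² = π²×70100×10120/2975² = 790.9 N.
P_allow = P_cr/n = 790.9/4 = 197.7 N.

P_allow = 0.198 kN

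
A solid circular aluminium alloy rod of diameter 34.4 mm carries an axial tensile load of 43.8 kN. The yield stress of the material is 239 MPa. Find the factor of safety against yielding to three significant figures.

n = 5.07

A = πd²/4 = 929.4 mm².
σ = F/A = 43800/929.4 = 47.13 MPa.
n = 239/47.13 = 5.071.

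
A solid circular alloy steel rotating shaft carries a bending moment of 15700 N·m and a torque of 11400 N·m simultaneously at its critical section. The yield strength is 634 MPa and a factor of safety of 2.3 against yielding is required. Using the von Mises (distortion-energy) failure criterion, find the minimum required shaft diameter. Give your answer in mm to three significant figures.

σ_allow = σ_y/n = 634/2.3 = 275.7 MPa.
For a solid shaft σ_b = 32M/(πd³) and τ = 16T/(πd³), so the von Mises stress is σ' = (16/πd³)·√(4M²+3T²).
√(4M²+3T²) = √(4×(1.570×10^7)² + 3×(1.140×10^7)²) = 3.709×10^7 N·mm.
d³ = 16×3.709×10^7/(π×275.7) = 685300 mm³.
d = 88.17 mm.

d = 88.2 mm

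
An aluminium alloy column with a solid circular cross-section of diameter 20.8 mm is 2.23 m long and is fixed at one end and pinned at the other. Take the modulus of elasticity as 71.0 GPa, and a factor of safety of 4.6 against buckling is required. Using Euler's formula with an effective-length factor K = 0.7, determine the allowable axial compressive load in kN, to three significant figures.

P_allow = 0.574 kN

I = πd⁴/64 = π×20.8⁴/64 = 9188 mm⁴.
Effective length L_e = KL = 0.7×2.23 m = 1561 mm.
Euler critical load P_cr = π²EI/L_e² = π²×71000×9188/1561² = 2642 N.
P_allow = P_cr/n = 2642/4.6 = 574.4 N.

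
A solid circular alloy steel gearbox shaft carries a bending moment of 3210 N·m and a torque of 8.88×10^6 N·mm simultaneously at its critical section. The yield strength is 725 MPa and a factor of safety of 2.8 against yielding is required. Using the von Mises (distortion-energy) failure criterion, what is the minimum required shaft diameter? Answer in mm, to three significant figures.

d = 69.0 mm

σ_allow = σ_y/n = 725/2.8 = 258.9 MPa.
For a solid shaft σ_b = 32M/(πd³) and τ = 16T/(πd³), so the von Mises stress is σ' = (16/πd³)·√(4M²+3T²).
√(4M²+3T²) = √(4×(3.210×10^6)² + 3×(8.880×10^6)²) = 1.667×10^7 N·mm.
d³ = 16×1.667×10^7/(π×258.9) = 327800 mm³.
d = 68.95 mm.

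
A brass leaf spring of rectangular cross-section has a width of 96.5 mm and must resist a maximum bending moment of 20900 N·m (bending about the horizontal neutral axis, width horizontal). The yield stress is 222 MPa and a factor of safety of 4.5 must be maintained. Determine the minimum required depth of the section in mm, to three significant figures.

σ_allow = 222/4.5 = 49.33 MPa.
For a rectangular section σ = 6M/(bh²), so h² = 6M/(b σ_allow) = 6×2.0900×10^7/(96.5×49.33) = 26340 mm².
h = 162.3 mm.

h = 162 mm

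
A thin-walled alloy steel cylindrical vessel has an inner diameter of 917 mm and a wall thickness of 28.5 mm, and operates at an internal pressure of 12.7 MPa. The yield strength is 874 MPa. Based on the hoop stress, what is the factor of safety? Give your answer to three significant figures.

σ_h = pD/(2t) = 12.7×917/(2×28.5) = 204.3 MPa.
n = 874/204.3 = 4.278.

n = 4.28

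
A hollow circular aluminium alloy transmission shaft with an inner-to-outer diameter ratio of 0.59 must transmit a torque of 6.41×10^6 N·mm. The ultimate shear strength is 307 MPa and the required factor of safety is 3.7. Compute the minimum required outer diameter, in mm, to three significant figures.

τ_allow = 307/3.7 = 82.97 MPa.
For a hollow shaft τ = 16T/[πd_o³(1−k⁴)] with k = 0.59, so 1−k⁴ = 0.8788.
d_o³ = 16T/[π τ_allow (1−k⁴)] = 16×6410000/(π×82.97×0.8788) = 447700 mm³.
d_o = 76.50 mm.

d_o = 76.5 mm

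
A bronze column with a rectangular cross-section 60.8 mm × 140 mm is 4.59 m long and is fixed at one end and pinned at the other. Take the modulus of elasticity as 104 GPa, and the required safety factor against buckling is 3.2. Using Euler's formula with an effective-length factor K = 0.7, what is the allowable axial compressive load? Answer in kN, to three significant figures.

Buckling occurs about the weak axis: I_min = h·b³/12 = 140×60.8³/12 = 2.622×10^6 mm⁴ (b = 60.8 mm is the smaller dimension).
Effective length L_e = KL = 0.7×4.59 m = 3213 mm.
Euler critical load P_cr = π²EI/L_e² = π²×104000×2.622×10^6/3213² = 260700 N.
P_allow = P_cr/n = 260700/3.2 = 81470 N.

P_allow = 81.5 kN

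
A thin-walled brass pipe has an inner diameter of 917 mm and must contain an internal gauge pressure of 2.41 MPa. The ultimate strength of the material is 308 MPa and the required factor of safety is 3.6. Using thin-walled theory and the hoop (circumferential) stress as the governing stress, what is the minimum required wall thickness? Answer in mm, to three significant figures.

t = 12.9 mm

σ_allow = 308/3.6 = 85.56 MPa.
Hoop stress σ_h = pD/(2t), so t = pD/(2σ_allow) = 2.41×917/(2×85.56) = 12.92 mm.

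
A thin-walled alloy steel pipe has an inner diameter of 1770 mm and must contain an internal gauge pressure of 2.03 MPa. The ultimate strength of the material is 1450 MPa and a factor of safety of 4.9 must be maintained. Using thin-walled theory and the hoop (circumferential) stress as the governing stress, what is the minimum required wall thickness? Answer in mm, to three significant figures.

t = 6.07 mm

σ_allow = 1450/4.9 = 295.9 MPa.
Hoop stress σ_h = pD/(2t), so t = pD/(2σ_allow) = 2.03×1770/(2×295.9) = 6.071 mm.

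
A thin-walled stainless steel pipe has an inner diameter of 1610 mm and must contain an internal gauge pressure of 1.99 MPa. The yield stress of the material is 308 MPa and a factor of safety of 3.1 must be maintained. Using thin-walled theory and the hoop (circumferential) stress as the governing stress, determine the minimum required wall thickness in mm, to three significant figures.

σ_allow = 308/3.1 = 99.35 MPa.
Hoop stress σ_h = pD/(2t), so t = pD/(2σ_allow) = 1.99×1610/(2×99.35) = 16.12 mm.

t = 16.1 mm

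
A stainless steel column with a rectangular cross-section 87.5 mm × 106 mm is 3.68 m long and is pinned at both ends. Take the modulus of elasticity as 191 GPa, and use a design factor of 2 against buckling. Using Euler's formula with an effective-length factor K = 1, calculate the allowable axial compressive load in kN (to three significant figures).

P_allow = 412 kN

Buckling occurs about the weak axis: I_min = h·b³/12 = 106×87.5³/12 = 5.918×10^6 mm⁴ (b = 87.5 mm is the smaller dimension).
Effective length L_e = KL = 1×3.68 m = 3680 mm.
Euler critical load P_cr = π²EI/L_e² = π²×191000×5.918×10^6/3680² = 823700 N.
P_allow = P_cr/n = 823700/2 = 411900 N.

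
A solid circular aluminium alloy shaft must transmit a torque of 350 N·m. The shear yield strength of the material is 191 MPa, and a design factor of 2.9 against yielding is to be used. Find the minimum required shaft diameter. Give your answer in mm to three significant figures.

d = 30.0 mm

Allowable shear stress τ_allow = 191/2.9 = 65.86 MPa.
For a solid shaft τ = 16T/(πd³), so d³ = 16T/(π τ_allow) = 16×350000/(π×65.86) = 27060 mm³.
d = (27060)^(1/3) = 30.02 mm.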